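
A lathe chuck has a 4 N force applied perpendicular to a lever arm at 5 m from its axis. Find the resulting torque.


Given: F = 4 N, r = 5 m, angle = 90 deg (perpendicular)
Using tau = F * r * sin(90)
sin(90) = 1
tau = 4 * 5 * 1
tau = 20 Nm

20 Nm


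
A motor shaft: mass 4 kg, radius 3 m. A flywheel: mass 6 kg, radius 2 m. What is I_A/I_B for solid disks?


Given: M1=4 kg, R1=3 m, M2=6 kg, R2=2 m
For a disk: I = (1/2)*M*R^2, so I_A/I_B = (M1*R1^2)/(M2*R2^2)
M1*R1^2 = 4*9 = 36
M2*R2^2 = 6*4 = 24
I_A/I_B = 36/24 = 3/2

3/2


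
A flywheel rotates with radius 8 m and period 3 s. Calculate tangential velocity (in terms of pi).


Given: radius r = 8 m, period T = 3 s
Using v = 2*pi*r / T
v = 2*pi*8 / 3
v = 16*pi / 3
v = 16/3*pi m/s

16/3*pi m/s


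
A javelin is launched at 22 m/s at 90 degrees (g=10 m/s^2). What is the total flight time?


Given: v0 = 22 m/s, theta = 90 deg, g = 10 m/s^2
sin(90) = 1
Using T = 2*v0*sin(theta) / g
T = 2*22*1 / 10
T = 44 / 10
T = 22/5 s

22/5 s


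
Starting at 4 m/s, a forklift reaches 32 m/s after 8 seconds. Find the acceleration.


Given: initial velocity v0 = 4 m/s, final velocity v = 32 m/s, time t = 8 s
Using a = (v - v0) / t
a = (32 - 4) / 8
a = 28 / 8
a = 7/2 m/s^2

7/2 m/s^2


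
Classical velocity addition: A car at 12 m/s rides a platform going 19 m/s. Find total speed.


Given: object velocity = 12 m/s, platform velocity = 19 m/s (same direction)
Using classical velocity addition: v_total = v_object + v_platform
v_total = 12 + 19
v_total = 31 m/s

31 m/s


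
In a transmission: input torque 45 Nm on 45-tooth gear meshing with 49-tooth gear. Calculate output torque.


Given: N1 = 45, N2 = 49, T1 = 45 Nm
Using T2/T1 = N2/N1
T2 = T1 * N2 / N1
T2 = 45 * 49 / 45
T2 = 2205 / 45
T2 = 49 Nm

49 Nm


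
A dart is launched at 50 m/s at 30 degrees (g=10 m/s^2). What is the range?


Given: v0 = 50 m/s, theta = 30 deg, g = 10 m/s^2
sin(2*30) = sin(60) = sqrt(3)/2
Using R = v0^2 * sin(2*theta) / g
R = 50^2 * (sqrt(3)/2) / 10
R = 2500 * sqrt(3) / 20
R = 125*sqrt(3) m

125*sqrt(3) m


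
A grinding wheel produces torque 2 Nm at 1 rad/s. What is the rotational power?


Given: tau = 2 Nm, omega = 1 rad/s
Using P = tau * omega
P = 2 * 1
P = 2 W

2 W


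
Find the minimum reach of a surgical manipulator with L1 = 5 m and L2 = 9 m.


Given: L1 = 5 m, L2 = 9 m
For a 2-link planar arm, min reach = |L1 - L2| (second link folded back)
Min reach = |5 - 9|
Min reach = 4 m

4 m


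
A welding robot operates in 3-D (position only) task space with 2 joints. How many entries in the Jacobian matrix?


Given: task space dimension = 3, joints = 2
Jacobian is a 3 x 2 matrix
Total entries = rows * columns
Total = 3 * 2
Total = 6

6


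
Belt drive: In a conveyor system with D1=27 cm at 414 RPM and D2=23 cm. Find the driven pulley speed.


Given: D1 = 27 cm, w1 = 414 RPM, D2 = 23 cm
Using D1*w1 = D2*w2
w2 = D1*w1 / D2
w2 = 27*414 / 23
w2 = 11178 / 23
w2 = 486 RPM

486 RPM


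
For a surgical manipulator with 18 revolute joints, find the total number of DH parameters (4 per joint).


Given: 18 joints, 4 DH parameters per joint (d, theta, a, alpha)
Total DH parameters = number_of_joints * 4
Total = 18 * 4
Total = 72

72


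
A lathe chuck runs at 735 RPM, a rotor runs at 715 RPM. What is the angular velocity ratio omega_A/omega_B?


Given: RPM_A = 735, RPM_B = 715
omega = 2*pi*RPM/60, so omega_A/omega_B = RPM_A / RPM_B
omega_A/omega_B = 735 / 715
omega_A/omega_B = 147/143

147/143


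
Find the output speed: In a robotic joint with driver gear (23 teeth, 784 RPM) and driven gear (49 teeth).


Given: N1 = 23 teeth, w1 = 784 RPM, N2 = 49 teeth
Using N1*w1 = N2*w2
w2 = N1*w1 / N2
w2 = 23*784 / 49
w2 = 18032 / 49
w2 = 368 RPM

368 RPM


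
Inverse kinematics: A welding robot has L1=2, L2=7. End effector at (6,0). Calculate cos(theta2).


Given: L1 = 2, L2 = 7, target (x, y) = (6, 0)
Using cos(theta2) = (x^2 + y^2 - L1^2 - L2^2) / (2*L1*L2)
x^2 + y^2 = 6^2 + 0 = 36
L1^2 + L2^2 = 4 + 49 = 53
Numerator = 36 - 53 = -17
Denominator = 2*2*7 = 28
cos(theta2) = -17/28 = -17/28

-17/28


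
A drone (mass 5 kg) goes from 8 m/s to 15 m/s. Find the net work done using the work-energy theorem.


Given: m = 5 kg, v0 = 8 m/s, v = 15 m/s
Using W = (1/2)*m*(v^2 - v0^2)
v^2 = 15^2 = 225
v0^2 = 8^2 = 64
v^2 - v0^2 = 225 - 64 = 161
W = (1/2)*5*161 = 805/2 J

805/2 J


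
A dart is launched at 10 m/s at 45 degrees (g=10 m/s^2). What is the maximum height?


Given: v0 = 10 m/s, theta = 45 deg, g = 10 m/s^2
sin^2(45) = 1/2
Using H = v0^2 * sin^2(theta) / (2*g)
H = 10^2 * 1/2 / (2*10)
H = 100 * 1/2 / 20
H = 50 / 20
H = 5/2 m

5/2 m


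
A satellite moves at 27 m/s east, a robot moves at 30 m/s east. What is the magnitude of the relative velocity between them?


Given: v_A = 27 m/s east, v_B = 30 m/s east
Both move in the same direction; relative speed = |v_A - v_B|
|27 - 30| = |-3|
= 3 m/s

3 m/s


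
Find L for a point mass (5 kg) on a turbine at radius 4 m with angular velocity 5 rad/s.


Given: m = 5 kg, r = 4 m, omega = 5 rad/s
For a point mass: I = m*r^2
I = 5*4^2 = 5*16 = 80
L = I*omega = 80*5
L = 400 kg*m^2/s

400 kg*m^2/s


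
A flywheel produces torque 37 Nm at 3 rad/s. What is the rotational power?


Given: tau = 37 Nm, omega = 3 rad/s
Using P = tau * omega
P = 37 * 3
P = 111 W

111 W


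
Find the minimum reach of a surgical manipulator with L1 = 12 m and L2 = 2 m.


Given: L1 = 12 m, L2 = 2 m
For a 2-link planar arm, min reach = |L1 - L2| (second link folded back)
Min reach = |12 - 2|
Min reach = 10 m

10 m


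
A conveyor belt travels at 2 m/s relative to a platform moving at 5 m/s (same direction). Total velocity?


Given: object velocity = 2 m/s, platform velocity = 5 m/s (same direction)
Using classical velocity addition: v_total = v_object + v_platform
v_total = 2 + 5
v_total = 7 m/s

7 m/s


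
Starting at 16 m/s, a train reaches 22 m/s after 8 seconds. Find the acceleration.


Given: initial velocity v0 = 16 m/s, final velocity v = 22 m/s, time t = 8 s
Using a = (v - v0) / t
a = (22 - 16) / 8
a = 6 / 8
a = 3/4 m/s^2

3/4 m/s^2


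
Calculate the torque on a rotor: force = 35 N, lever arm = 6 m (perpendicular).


Given: F = 35 N, r = 6 m, angle = 90 deg (perpendicular)
Using tau = F * r * sin(90)
sin(90) = 1
tau = 35 * 6 * 1
tau = 210 Nm

210 Nm


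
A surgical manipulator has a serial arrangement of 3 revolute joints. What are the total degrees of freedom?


Given: serial robot with 3 revolute joints
DOF contribution per joint type: revolute=1, prismatic=1, spherical=3, fixed=0
DOF = 3*1
DOF = 3

3


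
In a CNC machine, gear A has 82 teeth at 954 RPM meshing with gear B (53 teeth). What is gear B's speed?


Given: N1 = 82 teeth, w1 = 954 RPM, N2 = 53 teeth
Using N1*w1 = N2*w2
w2 = N1*w1 / N2
w2 = 82*954 / 53
w2 = 78228 / 53
w2 = 1476 RPM

1476 RPM


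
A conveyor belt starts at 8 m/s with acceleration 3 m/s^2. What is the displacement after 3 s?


Given: v0 = 8 m/s, a = 3 m/s^2, t = 3 s
Using s = v0*t + (1/2)*a*t^2
s = 8*3 + (1/2)*3*3^2
s = 24 + (1/2)*27
s = 24 + 27/2
s = 75/2

75/2 m


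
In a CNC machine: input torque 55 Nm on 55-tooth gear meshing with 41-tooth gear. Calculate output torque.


Given: N1 = 55, N2 = 41, T1 = 55 Nm
Using T2/T1 = N2/N1
T2 = T1 * N2 / N1
T2 = 55 * 41 / 55
T2 = 2255 / 55
T2 = 41 Nm

41 Nm


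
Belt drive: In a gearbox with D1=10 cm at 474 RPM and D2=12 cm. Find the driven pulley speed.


Given: D1 = 10 cm, w1 = 474 RPM, D2 = 12 cm
Using D1*w1 = D2*w2
w2 = D1*w1 / D2
w2 = 10*474 / 12
w2 = 4740 / 12
w2 = 395 RPM

395 RPM


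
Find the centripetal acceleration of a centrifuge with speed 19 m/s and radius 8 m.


Given: v = 19 m/s, r = 8 m
Using a_c = v^2 / r
a_c = 19^2 / 8
a_c = 361 / 8
a_c = 361/8 m/s^2

361/8 m/s^2


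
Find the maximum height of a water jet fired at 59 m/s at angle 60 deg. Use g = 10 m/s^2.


Given: v0 = 59 m/s, theta = 60 deg, g = 10 m/s^2
sin^2(60) = 3/4
Using H = v0^2 * sin^2(theta) / (2*g)
H = 59^2 * 3/4 / (2*10)
H = 3481 * 3/4 / 20
H = 10443/4 / 20
H = 10443/80 m

10443/80 m


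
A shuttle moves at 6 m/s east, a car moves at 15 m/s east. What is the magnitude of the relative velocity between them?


Given: v_A = 6 m/s east, v_B = 15 m/s east
Both move in the same direction; relative speed = |v_A - v_B|
|6 - 15| = |-9|
= 9 m/s

9 m/s


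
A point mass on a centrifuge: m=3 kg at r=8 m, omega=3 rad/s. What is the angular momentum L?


Given: m = 3 kg, r = 8 m, omega = 3 rad/s
For a point mass: I = m*r^2
I = 3*8^2 = 3*64 = 192
L = I*omega = 192*3
L = 576 kg*m^2/s

576 kg*m^2/s


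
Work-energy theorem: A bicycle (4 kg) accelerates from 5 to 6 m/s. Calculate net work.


Given: m = 4 kg, v0 = 5 m/s, v = 6 m/s
Using W = (1/2)*m*(v^2 - v0^2)
v^2 = 6^2 = 36
v0^2 = 5^2 = 25
v^2 - v0^2 = 36 - 25 = 11
W = (1/2)*4*11 = 22 J

22 J


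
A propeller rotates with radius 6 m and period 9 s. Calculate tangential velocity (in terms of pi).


Given: radius r = 6 m, period T = 9 s
Using v = 2*pi*r / T
v = 2*pi*6 / 9
v = 12*pi / 9
v = 4/3*pi m/s

4/3*pi m/s


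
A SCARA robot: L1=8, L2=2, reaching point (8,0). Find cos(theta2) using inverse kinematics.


Given: L1 = 8, L2 = 2, target (x, y) = (8, 0)
Using cos(theta2) = (x^2 + y^2 - L1^2 - L2^2) / (2*L1*L2)
x^2 + y^2 = 8^2 + 0 = 64
L1^2 + L2^2 = 64 + 4 = 68
Numerator = 64 - 68 = -4
Denominator = 2*8*2 = 32
cos(theta2) = -4/32 = -1/8

-1/8


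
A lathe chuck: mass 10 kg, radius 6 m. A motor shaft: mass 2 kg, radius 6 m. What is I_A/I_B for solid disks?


Given: M1=10 kg, R1=6 m, M2=2 kg, R2=6 m
For a disk: I = (1/2)*M*R^2, so I_A/I_B = (M1*R1^2)/(M2*R2^2)
M1*R1^2 = 10*36 = 360
M2*R2^2 = 2*36 = 72
I_A/I_B = 360/72 = 5

5


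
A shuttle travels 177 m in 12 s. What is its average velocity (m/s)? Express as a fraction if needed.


Given: distance d = 177 m, time t = 12 s
Using v = d / t
v = 177 / 12
v = 59/4 m/s

59/4 m/s


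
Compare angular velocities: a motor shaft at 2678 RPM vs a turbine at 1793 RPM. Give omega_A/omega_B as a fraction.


Given: RPM_A = 2678, RPM_B = 1793
omega = 2*pi*RPM/60, so omega_A/omega_B = RPM_A / RPM_B
omega_A/omega_B = 2678 / 1793
omega_A/omega_B = 2678/1793

2678/1793


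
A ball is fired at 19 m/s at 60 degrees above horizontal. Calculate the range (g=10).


Given: v0 = 19 m/s, theta = 60 deg, g = 10 m/s^2
sin(2*60) = sin(120) = sqrt(3)/2
Using R = v0^2 * sin(2*theta) / g
R = 19^2 * (sqrt(3)/2) / 10
R = 361 * sqrt(3) / 20
R = 361/20*sqrt(3) m

361/20*sqrt(3) m


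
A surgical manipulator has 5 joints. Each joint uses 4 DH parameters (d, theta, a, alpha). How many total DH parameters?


Given: 5 joints, 4 DH parameters per joint (d, theta, a, alpha)
Total DH parameters = number_of_joints * 4
Total = 5 * 4
Total = 20

20


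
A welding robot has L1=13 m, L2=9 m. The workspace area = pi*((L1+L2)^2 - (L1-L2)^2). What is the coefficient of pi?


Given: L1 = 13, L2 = 9
(L1+L2)^2 = (22)^2 = 484
(L1-L2)^2 = (4)^2 = 16
Difference = 484 - 16 = 468
This equals 4*L1*L2 = 4*13*9 = 468
Workspace area = 468*pi

468


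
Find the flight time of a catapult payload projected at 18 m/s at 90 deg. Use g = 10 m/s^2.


Given: v0 = 18 m/s, theta = 90 deg, g = 10 m/s^2
sin(90) = 1
Using T = 2*v0*sin(theta) / g
T = 2*18*1 / 10
T = 36 / 10
T = 18/5 s

18/5 s


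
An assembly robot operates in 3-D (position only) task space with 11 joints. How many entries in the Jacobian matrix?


Given: task space dimension = 3, joints = 11
Jacobian is a 3 x 11 matrix
Total entries = rows * columns
Total = 3 * 11
Total = 33

33


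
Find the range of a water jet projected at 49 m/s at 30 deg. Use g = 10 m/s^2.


Given: v0 = 49 m/s, theta = 30 deg, g = 10 m/s^2
sin(2*30) = sin(60) = sqrt(3)/2
Using R = v0^2 * sin(2*theta) / g
R = 49^2 * (sqrt(3)/2) / 10
R = 2401 * sqrt(3) / 20
R = 2401/20*sqrt(3) m

2401/20*sqrt(3) m


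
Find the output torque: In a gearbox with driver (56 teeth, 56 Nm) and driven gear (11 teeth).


Given: N1 = 56, N2 = 11, T1 = 56 Nm
Using T2/T1 = N2/N1
T2 = T1 * N2 / N1
T2 = 56 * 11 / 56
T2 = 616 / 56
T2 = 11 Nm

11 Nm


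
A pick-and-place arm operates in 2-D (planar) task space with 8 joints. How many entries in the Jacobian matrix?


Given: task space dimension = 2, joints = 8
Jacobian is a 2 x 8 matrix
Total entries = rows * columns
Total = 2 * 8
Total = 16

16


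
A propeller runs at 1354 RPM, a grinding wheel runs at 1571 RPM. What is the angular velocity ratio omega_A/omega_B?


Given: RPM_A = 1354, RPM_B = 1571
omega = 2*pi*RPM/60, so omega_A/omega_B = RPM_A / RPM_B
omega_A/omega_B = 1354 / 1571
omega_A/omega_B = 1354/1571

1354/1571


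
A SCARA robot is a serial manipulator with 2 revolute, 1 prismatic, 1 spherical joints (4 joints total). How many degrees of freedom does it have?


Given: serial robot with 2 revolute, 1 prismatic, 1 spherical joints
DOF contribution per joint type: revolute=1, prismatic=1, spherical=3, fixed=0
DOF = 2*1 + 1*1 + 1*3
DOF = 6

6


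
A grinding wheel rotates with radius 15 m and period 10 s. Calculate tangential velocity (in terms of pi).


Given: radius r = 15 m, period T = 10 s
Using v = 2*pi*r / T
v = 2*pi*15 / 10
v = 30*pi / 10
v = 3*pi m/s

3*pi m/s


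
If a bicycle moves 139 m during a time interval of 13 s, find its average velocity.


Given: distance d = 139 m, time t = 13 s
Using v = d / t
v = 139 / 13
v = 139/13 m/s

139/13 m/s


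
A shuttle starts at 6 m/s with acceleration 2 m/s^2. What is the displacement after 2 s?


Given: v0 = 6 m/s, a = 2 m/s^2, t = 2 s
Using s = v0*t + (1/2)*a*t^2
s = 6*2 + (1/2)*2*2^2
s = 12 + (1/2)*8
s = 12 + 4
s = 16

16 m


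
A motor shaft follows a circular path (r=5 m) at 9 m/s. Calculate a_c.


Given: v = 9 m/s, r = 5 m
Using a_c = v^2 / r
a_c = 9^2 / 5
a_c = 81 / 5
a_c = 81/5 m/s^2

81/5 m/s^2


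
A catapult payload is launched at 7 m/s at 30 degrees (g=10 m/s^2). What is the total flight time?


Given: v0 = 7 m/s, theta = 30 deg, g = 10 m/s^2
sin(30) = 1/2
Using T = 2*v0*sin(theta) / g
T = 2*7*1/2 / 10
T = 7 / 10
T = 7/10 s

7/10 s


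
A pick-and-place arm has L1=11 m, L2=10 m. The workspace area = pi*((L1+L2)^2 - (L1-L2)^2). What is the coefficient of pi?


Given: L1 = 11, L2 = 10
(L1+L2)^2 = (21)^2 = 441
(L1-L2)^2 = (1)^2 = 1
Difference = 441 - 1 = 440
This equals 4*L1*L2 = 4*11*10 = 440
Workspace area = 440*pi

440


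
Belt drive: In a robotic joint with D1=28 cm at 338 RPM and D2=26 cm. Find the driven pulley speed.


Given: D1 = 28 cm, w1 = 338 RPM, D2 = 26 cm
Using D1*w1 = D2*w2
w2 = D1*w1 / D2
w2 = 28*338 / 26
w2 = 9464 / 26
w2 = 364 RPM

364 RPM


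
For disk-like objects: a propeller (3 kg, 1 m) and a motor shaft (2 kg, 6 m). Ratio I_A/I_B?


Given: M1=3 kg, R1=1 m, M2=2 kg, R2=6 m
For a disk: I = (1/2)*M*R^2, so I_A/I_B = (M1*R1^2)/(M2*R2^2)
M1*R1^2 = 3*1 = 3
M2*R2^2 = 2*36 = 72
I_A/I_B = 3/72 = 1/24

1/24


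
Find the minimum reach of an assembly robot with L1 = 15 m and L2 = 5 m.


Given: L1 = 15 m, L2 = 5 m
For a 2-link planar arm, min reach = |L1 - L2| (second link folded back)
Min reach = |15 - 5|
Min reach = 10 m

10 m


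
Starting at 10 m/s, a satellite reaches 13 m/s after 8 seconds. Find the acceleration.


Given: initial velocity v0 = 10 m/s, final velocity v = 13 m/s, time t = 8 s
Using a = (v - v0) / t
a = (13 - 10) / 8
a = 3 / 8
a = 3/8 m/s^2

3/8 m/s^2


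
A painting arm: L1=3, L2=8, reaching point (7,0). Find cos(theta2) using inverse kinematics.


Given: L1 = 3, L2 = 8, target (x, y) = (7, 0)
Using cos(theta2) = (x^2 + y^2 - L1^2 - L2^2) / (2*L1*L2)
x^2 + y^2 = 7^2 + 0 = 49
L1^2 + L2^2 = 9 + 64 = 73
Numerator = 49 - 73 = -24
Denominator = 2*3*8 = 48
cos(theta2) = -24/48 = -1/2

-1/2


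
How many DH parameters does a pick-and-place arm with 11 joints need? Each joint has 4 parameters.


Given: 11 joints, 4 DH parameters per joint (d, theta, a, alpha)
Total DH parameters = number_of_joints * 4
Total = 11 * 4
Total = 44

44


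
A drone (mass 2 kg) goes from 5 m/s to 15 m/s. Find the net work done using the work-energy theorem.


Given: m = 2 kg, v0 = 5 m/s, v = 15 m/s
Using W = (1/2)*m*(v^2 - v0^2)
v^2 = 15^2 = 225
v0^2 = 5^2 = 25
v^2 - v0^2 = 225 - 25 = 200
W = (1/2)*2*200 = 200 J

200 J


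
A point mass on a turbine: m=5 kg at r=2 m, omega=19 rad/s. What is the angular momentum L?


Given: m = 5 kg, r = 2 m, omega = 19 rad/s
For a point mass: I = m*r^2
I = 5*2^2 = 5*4 = 20
L = I*omega = 20*19
L = 380 kg*m^2/s

380 kg*m^2/s


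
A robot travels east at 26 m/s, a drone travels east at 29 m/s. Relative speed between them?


Given: v_A = 26 m/s east, v_B = 29 m/s east
Both move in the same direction; relative speed = |v_A - v_B|
|26 - 29| = |-3|
= 3 m/s

3 m/s


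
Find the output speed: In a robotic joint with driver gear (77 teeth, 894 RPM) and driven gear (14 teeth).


Given: N1 = 77 teeth, w1 = 894 RPM, N2 = 14 teeth
Using N1*w1 = N2*w2
w2 = N1*w1 / N2
w2 = 77*894 / 14
w2 = 68838 / 14
w2 = 4917 RPM

4917 RPM


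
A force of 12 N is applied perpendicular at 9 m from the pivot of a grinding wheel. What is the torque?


Given: F = 12 N, r = 9 m, angle = 90 deg (perpendicular)
Using tau = F * r * sin(90)
sin(90) = 1
tau = 12 * 9 * 1
tau = 108 Nm

108 Nm


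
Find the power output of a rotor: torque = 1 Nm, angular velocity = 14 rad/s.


Given: tau = 1 Nm, omega = 14 rad/s
Using P = tau * omega
P = 1 * 14
P = 14 W

14 W


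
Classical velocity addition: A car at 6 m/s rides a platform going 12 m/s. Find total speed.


Given: object velocity = 6 m/s, platform velocity = 12 m/s (same direction)
Using classical velocity addition: v_total = v_object + v_platform
v_total = 6 + 12
v_total = 18 m/s

18 m/s


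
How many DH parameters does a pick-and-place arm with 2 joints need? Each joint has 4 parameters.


Given: 2 joints, 4 DH parameters per joint (d, theta, a, alpha)
Total DH parameters = number_of_joints * 4
Total = 2 * 4
Total = 8

8


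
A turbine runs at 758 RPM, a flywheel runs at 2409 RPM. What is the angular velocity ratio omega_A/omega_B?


Given: RPM_A = 758, RPM_B = 2409
omega = 2*pi*RPM/60, so omega_A/omega_B = RPM_A / RPM_B
omega_A/omega_B = 758 / 2409
omega_A/omega_B = 758/2409

758/2409


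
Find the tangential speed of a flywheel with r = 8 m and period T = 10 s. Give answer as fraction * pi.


Given: radius r = 8 m, period T = 10 s
Using v = 2*pi*r / T
v = 2*pi*8 / 10
v = 16*pi / 10
v = 8/5*pi m/s

8/5*pi m/s


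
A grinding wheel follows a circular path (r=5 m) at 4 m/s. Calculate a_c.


Given: v = 4 m/s, r = 5 m
Using a_c = v^2 / r
a_c = 4^2 / 5
a_c = 16 / 5
a_c = 16/5 m/s^2

16/5 m/s^2


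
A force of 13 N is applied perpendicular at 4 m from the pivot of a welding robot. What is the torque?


Given: F = 13 N, r = 4 m, angle = 90 deg (perpendicular)
Using tau = F * r * sin(90)
sin(90) = 1
tau = 13 * 4 * 1
tau = 52 Nm

52 Nm


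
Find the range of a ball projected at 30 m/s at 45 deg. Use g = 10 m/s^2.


Given: v0 = 30 m/s, theta = 45 deg, g = 10 m/s^2
sin(2*45) = sin(90) = 1
Using R = v0^2 * sin(2*theta) / g
R = 30^2 * 1 / 10
R = 900 / 10
R = 90 m

90 m


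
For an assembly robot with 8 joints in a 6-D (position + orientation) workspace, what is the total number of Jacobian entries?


Given: task space dimension = 6, joints = 8
Jacobian is a 6 x 8 matrix
Total entries = rows * columns
Total = 6 * 8
Total = 48

48


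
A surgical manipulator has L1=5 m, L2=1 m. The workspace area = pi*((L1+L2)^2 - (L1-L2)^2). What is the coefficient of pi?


Given: L1 = 5, L2 = 1
(L1+L2)^2 = (6)^2 = 36
(L1-L2)^2 = (4)^2 = 16
Difference = 36 - 16 = 20
This equals 4*L1*L2 = 4*5*1 = 20
Workspace area = 20*pi

20


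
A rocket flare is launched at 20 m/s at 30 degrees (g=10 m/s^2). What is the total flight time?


Given: v0 = 20 m/s, theta = 30 deg, g = 10 m/s^2
sin(30) = 1/2
Using T = 2*v0*sin(theta) / g
T = 2*20*1/2 / 10
T = 20 / 10
T = 2 s

2 s


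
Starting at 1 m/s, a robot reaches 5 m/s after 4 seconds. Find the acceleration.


Given: initial velocity v0 = 1 m/s, final velocity v = 5 m/s, time t = 4 s
Using a = (v - v0) / t
a = (5 - 1) / 4
a = 4 / 4
a = 1 m/s^2

1 m/s^2


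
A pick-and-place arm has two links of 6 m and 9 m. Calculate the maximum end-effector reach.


Given: L1 = 6 m, L2 = 9 m
For a 2-link planar arm, max reach = L1 + L2 (fully extended)
Max reach = 6 + 9
Max reach = 15 m

15 m


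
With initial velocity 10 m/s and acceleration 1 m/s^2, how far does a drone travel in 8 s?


Given: v0 = 10 m/s, a = 1 m/s^2, t = 8 s
Using s = v0*t + (1/2)*a*t^2
s = 10*8 + (1/2)*1*8^2
s = 80 + (1/2)*64
s = 80 + 32
s = 112

112 m


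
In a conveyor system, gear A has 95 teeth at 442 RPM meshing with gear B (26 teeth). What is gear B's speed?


Given: N1 = 95 teeth, w1 = 442 RPM, N2 = 26 teeth
Using N1*w1 = N2*w2
w2 = N1*w1 / N2
w2 = 95*442 / 26
w2 = 41990 / 26
w2 = 1615 RPM

1615 RPM


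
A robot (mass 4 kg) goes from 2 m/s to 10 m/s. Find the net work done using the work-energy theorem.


Given: m = 4 kg, v0 = 2 m/s, v = 10 m/s
Using W = (1/2)*m*(v^2 - v0^2)
v^2 = 10^2 = 100
v0^2 = 2^2 = 4
v^2 - v0^2 = 100 - 4 = 96
W = (1/2)*4*96 = 192 J

192 J


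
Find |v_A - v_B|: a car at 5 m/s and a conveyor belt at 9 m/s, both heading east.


Given: v_A = 5 m/s east, v_B = 9 m/s east
Both move in the same direction; relative speed = |v_A - v_B|
|5 - 9| = |-4|
= 4 m/s

4 m/s


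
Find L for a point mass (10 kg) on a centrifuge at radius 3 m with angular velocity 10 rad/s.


Given: m = 10 kg, r = 3 m, omega = 10 rad/s
For a point mass: I = m*r^2
I = 10*3^2 = 10*9 = 90
L = I*omega = 90*10
L = 900 kg*m^2/s

900 kg*m^2/s


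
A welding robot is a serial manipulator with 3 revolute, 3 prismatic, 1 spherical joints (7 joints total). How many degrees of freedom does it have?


Given: serial robot with 3 revolute, 3 prismatic, 1 spherical joints
DOF contribution per joint type: revolute=1, prismatic=1, spherical=3, fixed=0
DOF = 3*1 + 3*1 + 1*3
DOF = 9

9


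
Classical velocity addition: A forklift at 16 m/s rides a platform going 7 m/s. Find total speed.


Given: object velocity = 16 m/s, platform velocity = 7 m/s (same direction)
Using classical velocity addition: v_total = v_object + v_platform
v_total = 16 + 7
v_total = 23 m/s

23 m/s


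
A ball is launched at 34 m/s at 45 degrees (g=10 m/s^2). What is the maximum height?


Given: v0 = 34 m/s, theta = 45 deg, g = 10 m/s^2
sin^2(45) = 1/2
Using H = v0^2 * sin^2(theta) / (2*g)
H = 34^2 * 1/2 / (2*10)
H = 1156 * 1/2 / 20
H = 578 / 20
H = 289/10 m

289/10 m


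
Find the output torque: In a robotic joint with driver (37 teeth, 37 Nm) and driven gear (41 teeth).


Given: N1 = 37, N2 = 41, T1 = 37 Nm
Using T2/T1 = N2/N1
T2 = T1 * N2 / N1
T2 = 37 * 41 / 37
T2 = 1517 / 37
T2 = 41 Nm

41 Nm


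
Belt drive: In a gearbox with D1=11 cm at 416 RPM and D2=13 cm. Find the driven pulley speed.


Given: D1 = 11 cm, w1 = 416 RPM, D2 = 13 cm
Using D1*w1 = D2*w2
w2 = D1*w1 / D2
w2 = 11*416 / 13
w2 = 4576 / 13
w2 = 352 RPM

352 RPM


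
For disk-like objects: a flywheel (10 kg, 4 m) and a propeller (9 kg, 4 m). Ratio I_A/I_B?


Given: M1=10 kg, R1=4 m, M2=9 kg, R2=4 m
For a disk: I = (1/2)*M*R^2, so I_A/I_B = (M1*R1^2)/(M2*R2^2)
M1*R1^2 = 10*16 = 160
M2*R2^2 = 9*16 = 144
I_A/I_B = 160/144 = 10/9

10/9


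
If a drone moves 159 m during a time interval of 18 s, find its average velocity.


Given: distance d = 159 m, time t = 18 s
Using v = d / t
v = 159 / 18
v = 53/6 m/s

53/6 m/s


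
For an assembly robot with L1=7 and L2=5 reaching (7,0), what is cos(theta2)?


Given: L1 = 7, L2 = 5, target (x, y) = (7, 0)
Using cos(theta2) = (x^2 + y^2 - L1^2 - L2^2) / (2*L1*L2)
x^2 + y^2 = 7^2 + 0 = 49
L1^2 + L2^2 = 49 + 25 = 74
Numerator = 49 - 74 = -25
Denominator = 2*7*5 = 70
cos(theta2) = -25/70 = -5/14

-5/14


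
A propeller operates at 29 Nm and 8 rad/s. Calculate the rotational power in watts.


Given: tau = 29 Nm, omega = 8 rad/s
Using P = tau * omega
P = 29 * 8
P = 232 W

232 W


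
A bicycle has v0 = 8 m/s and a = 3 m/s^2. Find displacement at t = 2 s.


Given: v0 = 8 m/s, a = 3 m/s^2, t = 2 s
Using s = v0*t + (1/2)*a*t^2
s = 8*2 + (1/2)*3*2^2
s = 16 + (1/2)*12
s = 16 + 6
s = 22

22 m


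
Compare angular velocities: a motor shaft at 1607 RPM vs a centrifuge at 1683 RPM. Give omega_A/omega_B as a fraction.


Given: RPM_A = 1607, RPM_B = 1683
omega = 2*pi*RPM/60, so omega_A/omega_B = RPM_A / RPM_B
omega_A/omega_B = 1607 / 1683
omega_A/omega_B = 1607/1683

1607/1683


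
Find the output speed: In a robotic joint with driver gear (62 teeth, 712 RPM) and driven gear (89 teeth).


Given: N1 = 62 teeth, w1 = 712 RPM, N2 = 89 teeth
Using N1*w1 = N2*w2
w2 = N1*w1 / N2
w2 = 62*712 / 89
w2 = 44144 / 89
w2 = 496 RPM

496 RPM


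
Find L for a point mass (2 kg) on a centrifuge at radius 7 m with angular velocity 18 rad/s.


Given: m = 2 kg, r = 7 m, omega = 18 rad/s
For a point mass: I = m*r^2
I = 2*7^2 = 2*49 = 98
L = I*omega = 98*18
L = 1764 kg*m^2/s

1764 kg*m^2/s


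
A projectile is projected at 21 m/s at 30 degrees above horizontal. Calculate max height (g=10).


Given: v0 = 21 m/s, theta = 30 deg, g = 10 m/s^2
sin^2(30) = 1/4
Using H = v0^2 * sin^2(theta) / (2*g)
H = 21^2 * 1/4 / (2*10)
H = 441 * 1/4 / 20
H = 441/4 / 20
H = 441/80 m

441/80 m


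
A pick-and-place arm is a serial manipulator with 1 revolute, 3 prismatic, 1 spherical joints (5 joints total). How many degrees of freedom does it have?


Given: serial robot with 1 revolute, 3 prismatic, 1 spherical joints
DOF contribution per joint type: revolute=1, prismatic=1, spherical=3, fixed=0
DOF = 1*1 + 3*1 + 1*3
DOF = 7

7


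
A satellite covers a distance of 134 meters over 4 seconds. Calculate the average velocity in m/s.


Given: distance d = 134 m, time t = 4 s
Using v = d / t
v = 134 / 4
v = 67/2 m/s

67/2 m/s


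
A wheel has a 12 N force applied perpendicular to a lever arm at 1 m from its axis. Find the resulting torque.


Given: F = 12 N, r = 1 m, angle = 90 deg (perpendicular)
Using tau = F * r * sin(90)
sin(90) = 1
tau = 12 * 1 * 1
tau = 12 Nm

12 Nm


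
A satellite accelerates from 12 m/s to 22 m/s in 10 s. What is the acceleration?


Given: initial velocity v0 = 12 m/s, final velocity v = 22 m/s, time t = 10 s
Using a = (v - v0) / t
a = (22 - 12) / 10
a = 10 / 10
a = 1 m/s^2

1 m/s^2


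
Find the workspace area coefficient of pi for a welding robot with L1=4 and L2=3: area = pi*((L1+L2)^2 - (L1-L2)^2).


Given: L1 = 4, L2 = 3
(L1+L2)^2 = (7)^2 = 49
(L1-L2)^2 = (1)^2 = 1
Difference = 49 - 1 = 48
This equals 4*L1*L2 = 4*4*3 = 48
Workspace area = 48*pi

48


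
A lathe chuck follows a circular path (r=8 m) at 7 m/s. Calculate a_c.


Given: v = 7 m/s, r = 8 m
Using a_c = v^2 / r
a_c = 7^2 / 8
a_c = 49 / 8
a_c = 49/8 m/s^2

49/8 m/s^2


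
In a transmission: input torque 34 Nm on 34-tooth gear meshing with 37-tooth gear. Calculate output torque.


Given: N1 = 34, N2 = 37, T1 = 34 Nm
Using T2/T1 = N2/N1
T2 = T1 * N2 / N1
T2 = 34 * 37 / 34
T2 = 1258 / 34
T2 = 37 Nm

37 Nm


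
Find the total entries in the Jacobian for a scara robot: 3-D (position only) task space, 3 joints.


Given: task space dimension = 3, joints = 3
Jacobian is a 3 x 3 matrix
Total entries = rows * columns
Total = 3 * 3
Total = 9

9


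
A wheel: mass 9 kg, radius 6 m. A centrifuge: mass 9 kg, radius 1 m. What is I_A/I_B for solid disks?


Given: M1=9 kg, R1=6 m, M2=9 kg, R2=1 m
For a disk: I = (1/2)*M*R^2, so I_A/I_B = (M1*R1^2)/(M2*R2^2)
M1*R1^2 = 9*36 = 324
M2*R2^2 = 9*1 = 9
I_A/I_B = 324/9 = 36

36


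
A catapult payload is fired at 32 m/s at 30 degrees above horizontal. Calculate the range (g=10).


Given: v0 = 32 m/s, theta = 30 deg, g = 10 m/s^2
sin(2*30) = sin(60) = sqrt(3)/2
Using R = v0^2 * sin(2*theta) / g
R = 32^2 * (sqrt(3)/2) / 10
R = 1024 * sqrt(3) / 20
R = 256/5*sqrt(3) m

256/5*sqrt(3) m


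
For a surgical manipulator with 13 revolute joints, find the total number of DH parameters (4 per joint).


Given: 13 joints, 4 DH parameters per joint (d, theta, a, alpha)
Total DH parameters = number_of_joints * 4
Total = 13 * 4
Total = 52

52


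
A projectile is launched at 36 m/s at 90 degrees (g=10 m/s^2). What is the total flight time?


Given: v0 = 36 m/s, theta = 90 deg, g = 10 m/s^2
sin(90) = 1
Using T = 2*v0*sin(theta) / g
T = 2*36*1 / 10
T = 72 / 10
T = 36/5 s

36/5 s


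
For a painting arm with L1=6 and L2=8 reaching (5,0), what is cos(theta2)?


Given: L1 = 6, L2 = 8, target (x, y) = (5, 0)
Using cos(theta2) = (x^2 + y^2 - L1^2 - L2^2) / (2*L1*L2)
x^2 + y^2 = 5^2 + 0 = 25
L1^2 + L2^2 = 36 + 64 = 100
Numerator = 25 - 100 = -75
Denominator = 2*6*8 = 96
cos(theta2) = -75/96 = -25/32

-25/32


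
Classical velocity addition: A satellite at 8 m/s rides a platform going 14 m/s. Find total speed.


Given: object velocity = 8 m/s, platform velocity = 14 m/s (same direction)
Using classical velocity addition: v_total = v_object + v_platform
v_total = 8 + 14
v_total = 22 m/s

22 m/s


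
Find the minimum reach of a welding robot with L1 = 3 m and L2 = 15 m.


Given: L1 = 3 m, L2 = 15 m
For a 2-link planar arm, min reach = |L1 - L2| (second link folded back)
Min reach = |3 - 15|
Min reach = 12 m

12 m


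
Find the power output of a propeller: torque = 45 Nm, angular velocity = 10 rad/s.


Given: tau = 45 Nm, omega = 10 rad/s
Using P = tau * omega
P = 45 * 10
P = 450 W

450 W


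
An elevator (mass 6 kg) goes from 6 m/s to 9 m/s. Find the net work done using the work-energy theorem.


Given: m = 6 kg, v0 = 6 m/s, v = 9 m/s
Using W = (1/2)*m*(v^2 - v0^2)
v^2 = 9^2 = 81
v0^2 = 6^2 = 36
v^2 - v0^2 = 81 - 36 = 45
W = (1/2)*6*45 = 135 J

135 J


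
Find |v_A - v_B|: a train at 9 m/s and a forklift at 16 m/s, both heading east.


Given: v_A = 9 m/s east, v_B = 16 m/s east
Both move in the same direction; relative speed = |v_A - v_B|
|9 - 16| = |-7|
= 7 m/s

7 m/s


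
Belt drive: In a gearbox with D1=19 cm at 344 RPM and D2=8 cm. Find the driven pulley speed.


Given: D1 = 19 cm, w1 = 344 RPM, D2 = 8 cm
Using D1*w1 = D2*w2
w2 = D1*w1 / D2
w2 = 19*344 / 8
w2 = 6536 / 8
w2 = 817 RPM

817 RPM


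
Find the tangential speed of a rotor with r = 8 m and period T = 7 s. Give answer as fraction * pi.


Given: radius r = 8 m, period T = 7 s
Using v = 2*pi*r / T
v = 2*pi*8 / 7
v = 16*pi / 7
v = 16/7*pi m/s

16/7*pi m/s


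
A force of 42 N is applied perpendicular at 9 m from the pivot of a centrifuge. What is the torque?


Given: F = 42 N, r = 9 m, angle = 90 deg (perpendicular)
Using tau = F * r * sin(90)
sin(90) = 1
tau = 42 * 9 * 1
tau = 378 Nm

378 Nm


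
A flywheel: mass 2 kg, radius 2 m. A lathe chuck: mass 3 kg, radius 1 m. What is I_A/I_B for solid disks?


Given: M1=2 kg, R1=2 m, M2=3 kg, R2=1 m
For a disk: I = (1/2)*M*R^2, so I_A/I_B = (M1*R1^2)/(M2*R2^2)
M1*R1^2 = 2*4 = 8
M2*R2^2 = 3*1 = 3
I_A/I_B = 8/3 = 8/3

8/3


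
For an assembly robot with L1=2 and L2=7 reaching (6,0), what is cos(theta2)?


Given: L1 = 2, L2 = 7, target (x, y) = (6, 0)
Using cos(theta2) = (x^2 + y^2 - L1^2 - L2^2) / (2*L1*L2)
x^2 + y^2 = 6^2 + 0 = 36
L1^2 + L2^2 = 4 + 49 = 53
Numerator = 36 - 53 = -17
Denominator = 2*2*7 = 28
cos(theta2) = -17/28 = -17/28

-17/28


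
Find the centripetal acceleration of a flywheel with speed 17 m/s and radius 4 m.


Given: v = 17 m/s, r = 4 m
Using a_c = v^2 / r
a_c = 17^2 / 4
a_c = 289 / 4
a_c = 289/4 m/s^2

289/4 m/s^2


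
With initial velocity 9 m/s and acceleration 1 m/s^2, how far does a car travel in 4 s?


Given: v0 = 9 m/s, a = 1 m/s^2, t = 4 s
Using s = v0*t + (1/2)*a*t^2
s = 9*4 + (1/2)*1*4^2
s = 36 + (1/2)*16
s = 36 + 8
s = 44

44 m


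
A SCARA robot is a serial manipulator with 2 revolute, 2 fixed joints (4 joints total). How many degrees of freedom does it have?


Given: serial robot with 2 revolute, 2 fixed joints
DOF contribution per joint type: revolute=1, prismatic=1, spherical=3, fixed=0
DOF = 2*1 + 2*0
DOF = 2

2


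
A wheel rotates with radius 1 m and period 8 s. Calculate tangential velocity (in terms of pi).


Given: radius r = 1 m, period T = 8 s
Using v = 2*pi*r / T
v = 2*pi*1 / 8
v = 2*pi / 8
v = 1/4*pi m/s

1/4*pi m/s


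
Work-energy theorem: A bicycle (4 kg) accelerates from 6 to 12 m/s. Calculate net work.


Given: m = 4 kg, v0 = 6 m/s, v = 12 m/s
Using W = (1/2)*m*(v^2 - v0^2)
v^2 = 12^2 = 144
v0^2 = 6^2 = 36
v^2 - v0^2 = 144 - 36 = 108
W = (1/2)*4*108 = 216 J

216 J


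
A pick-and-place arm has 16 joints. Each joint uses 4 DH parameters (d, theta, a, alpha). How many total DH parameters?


Given: 16 joints, 4 DH parameters per joint (d, theta, a, alpha)
Total DH parameters = number_of_joints * 4
Total = 16 * 4
Total = 64

64


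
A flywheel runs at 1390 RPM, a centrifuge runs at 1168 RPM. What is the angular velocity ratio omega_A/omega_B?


Given: RPM_A = 1390, RPM_B = 1168
omega = 2*pi*RPM/60, so omega_A/omega_B = RPM_A / RPM_B
omega_A/omega_B = 1390 / 1168
omega_A/omega_B = 695/584

695/584


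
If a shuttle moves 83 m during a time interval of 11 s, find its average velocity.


Given: distance d = 83 m, time t = 11 s
Using v = d / t
v = 83 / 11
v = 83/11 m/s

83/11 m/s


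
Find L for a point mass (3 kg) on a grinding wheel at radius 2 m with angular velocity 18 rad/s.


Given: m = 3 kg, r = 2 m, omega = 18 rad/s
For a point mass: I = m*r^2
I = 3*2^2 = 3*4 = 12
L = I*omega = 12*18
L = 216 kg*m^2/s

216 kg*m^2/s


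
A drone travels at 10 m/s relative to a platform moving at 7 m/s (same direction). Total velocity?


Given: object velocity = 10 m/s, platform velocity = 7 m/s (same direction)
Using classical velocity addition: v_total = v_object + v_platform
v_total = 10 + 7
v_total = 17 m/s

17 m/s


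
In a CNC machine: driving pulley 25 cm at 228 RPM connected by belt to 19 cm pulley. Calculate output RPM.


Given: D1 = 25 cm, w1 = 228 RPM, D2 = 19 cm
Using D1*w1 = D2*w2
w2 = D1*w1 / D2
w2 = 25*228 / 19
w2 = 5700 / 19
w2 = 300 RPM

300 RPM


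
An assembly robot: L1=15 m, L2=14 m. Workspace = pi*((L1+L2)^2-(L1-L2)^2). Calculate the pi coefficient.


Given: L1 = 15, L2 = 14
(L1+L2)^2 = (29)^2 = 841
(L1-L2)^2 = (1)^2 = 1
Difference = 841 - 1 = 840
This equals 4*L1*L2 = 4*15*14 = 840
Workspace area = 840*pi

840


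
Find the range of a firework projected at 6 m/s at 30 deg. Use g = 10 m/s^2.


Given: v0 = 6 m/s, theta = 30 deg, g = 10 m/s^2
sin(2*30) = sin(60) = sqrt(3)/2
Using R = v0^2 * sin(2*theta) / g
R = 6^2 * (sqrt(3)/2) / 10
R = 36 * sqrt(3) / 20
R = 9/5*sqrt(3) m

9/5*sqrt(3) m


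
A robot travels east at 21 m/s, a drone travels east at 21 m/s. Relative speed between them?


Given: v_A = 21 m/s east, v_B = 21 m/s east
Both move in the same direction; relative speed = |v_A - v_B|
|21 - 21| = |0|
= 0 m/s

0 m/s


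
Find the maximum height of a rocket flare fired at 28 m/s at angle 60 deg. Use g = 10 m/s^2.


Given: v0 = 28 m/s, theta = 60 deg, g = 10 m/s^2
sin^2(60) = 3/4
Using H = v0^2 * sin^2(theta) / (2*g)
H = 28^2 * 3/4 / (2*10)
H = 784 * 3/4 / 20
H = 588 / 20
H = 147/5 m

147/5 m


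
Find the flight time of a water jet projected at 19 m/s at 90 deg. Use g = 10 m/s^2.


Given: v0 = 19 m/s, theta = 90 deg, g = 10 m/s^2
sin(90) = 1
Using T = 2*v0*sin(theta) / g
T = 2*19*1 / 10
T = 38 / 10
T = 19/5 s

19/5 s


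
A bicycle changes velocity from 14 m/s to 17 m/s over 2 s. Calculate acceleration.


Given: initial velocity v0 = 14 m/s, final velocity v = 17 m/s, time t = 2 s
Using a = (v - v0) / t
a = (17 - 14) / 2
a = 3 / 2
a = 3/2 m/s^2

3/2 m/s^2


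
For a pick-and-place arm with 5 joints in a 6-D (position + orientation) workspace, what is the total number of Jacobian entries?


Given: task space dimension = 6, joints = 5
Jacobian is a 6 x 5 matrix
Total entries = rows * columns
Total = 6 * 5
Total = 30

30


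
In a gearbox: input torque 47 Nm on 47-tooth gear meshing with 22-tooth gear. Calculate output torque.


Given: N1 = 47, N2 = 22, T1 = 47 Nm
Using T2/T1 = N2/N1
T2 = T1 * N2 / N1
T2 = 47 * 22 / 47
T2 = 1034 / 47
T2 = 22 Nm

22 Nm


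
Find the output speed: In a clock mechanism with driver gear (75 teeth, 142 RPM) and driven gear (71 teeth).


Given: N1 = 75 teeth, w1 = 142 RPM, N2 = 71 teeth
Using N1*w1 = N2*w2
w2 = N1*w1 / N2
w2 = 75*142 / 71
w2 = 10650 / 71
w2 = 150 RPM

150 RPM


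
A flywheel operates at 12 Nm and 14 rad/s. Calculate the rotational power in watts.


Given: tau = 12 Nm, omega = 14 rad/s
Using P = tau * omega
P = 12 * 14
P = 168 W

168 W


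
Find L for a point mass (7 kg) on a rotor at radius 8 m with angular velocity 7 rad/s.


Given: m = 7 kg, r = 8 m, omega = 7 rad/s
For a point mass: I = m*r^2
I = 7*8^2 = 7*64 = 448
L = I*omega = 448*7
L = 3136 kg*m^2/s

3136 kg*m^2/s


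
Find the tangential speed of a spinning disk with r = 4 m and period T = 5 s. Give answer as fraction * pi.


Given: radius r = 4 m, period T = 5 s
Using v = 2*pi*r / T
v = 2*pi*4 / 5
v = 8*pi / 5
v = 8/5*pi m/s

8/5*pi m/s


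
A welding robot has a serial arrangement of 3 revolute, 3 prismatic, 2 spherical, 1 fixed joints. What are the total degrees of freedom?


Given: serial robot with 3 revolute, 3 prismatic, 2 spherical, 1 fixed joints
DOF contribution per joint type: revolute=1, prismatic=1, spherical=3, fixed=0
DOF = 3*1 + 3*1 + 2*3 + 1*0
DOF = 12

12


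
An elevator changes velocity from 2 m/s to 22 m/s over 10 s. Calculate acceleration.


Given: initial velocity v0 = 2 m/s, final velocity v = 22 m/s, time t = 10 s
Using a = (v - v0) / t
a = (22 - 2) / 10
a = 20 / 10
a = 2 m/s^2

2 m/s^2


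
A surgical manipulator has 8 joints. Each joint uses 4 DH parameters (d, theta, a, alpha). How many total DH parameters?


Given: 8 joints, 4 DH parameters per joint (d, theta, a, alpha)
Total DH parameters = number_of_joints * 4
Total = 8 * 4
Total = 32

32


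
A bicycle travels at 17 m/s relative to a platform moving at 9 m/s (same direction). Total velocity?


Given: object velocity = 17 m/s, platform velocity = 9 m/s (same direction)
Using classical velocity addition: v_total = v_object + v_platform
v_total = 17 + 9
v_total = 26 m/s

26 m/s


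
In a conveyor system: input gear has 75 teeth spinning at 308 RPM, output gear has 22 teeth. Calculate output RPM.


Given: N1 = 75 teeth, w1 = 308 RPM, N2 = 22 teeth
Using N1*w1 = N2*w2
w2 = N1*w1 / N2
w2 = 75*308 / 22
w2 = 23100 / 22
w2 = 1050 RPM

1050 RPM


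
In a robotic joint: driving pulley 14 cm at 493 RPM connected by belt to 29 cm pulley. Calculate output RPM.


Given: D1 = 14 cm, w1 = 493 RPM, D2 = 29 cm
Using D1*w1 = D2*w2
w2 = D1*w1 / D2
w2 = 14*493 / 29
w2 = 6902 / 29
w2 = 238 RPM

238 RPM


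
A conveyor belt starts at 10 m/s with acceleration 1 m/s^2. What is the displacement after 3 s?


Given: v0 = 10 m/s, a = 1 m/s^2, t = 3 s
Using s = v0*t + (1/2)*a*t^2
s = 10*3 + (1/2)*1*3^2
s = 30 + (1/2)*9
s = 30 + 9/2
s = 69/2

69/2 m


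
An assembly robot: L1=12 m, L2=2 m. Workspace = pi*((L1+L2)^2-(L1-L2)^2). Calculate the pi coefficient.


Given: L1 = 12, L2 = 2
(L1+L2)^2 = (14)^2 = 196
(L1-L2)^2 = (10)^2 = 100
Difference = 196 - 100 = 96
This equals 4*L1*L2 = 4*12*2 = 96
Workspace area = 96*pi

96


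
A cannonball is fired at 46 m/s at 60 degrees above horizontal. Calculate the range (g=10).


Given: v0 = 46 m/s, theta = 60 deg, g = 10 m/s^2
sin(2*60) = sin(120) = sqrt(3)/2
Using R = v0^2 * sin(2*theta) / g
R = 46^2 * (sqrt(3)/2) / 10
R = 2116 * sqrt(3) / 20
R = 529/5*sqrt(3) m

529/5*sqrt(3) m


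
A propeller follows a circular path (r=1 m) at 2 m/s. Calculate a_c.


Given: v = 2 m/s, r = 1 m
Using a_c = v^2 / r
a_c = 2^2 / 1
a_c = 4 / 1
a_c = 4 m/s^2

4 m/s^2
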